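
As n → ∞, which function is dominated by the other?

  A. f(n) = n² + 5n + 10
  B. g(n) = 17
B

f(n) = n² + 5n + 10 is O(n²), while g(n) = 17 is O(1).
Since O(1) grows slower than O(n²), g(n) is dominated.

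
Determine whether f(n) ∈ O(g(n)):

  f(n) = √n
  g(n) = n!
True

f(n) = √n is O(√n), and g(n) = n! is O(n!).
Since O(√n) ⊆ O(n!) (f grows no faster than g), f(n) = O(g(n)) is true.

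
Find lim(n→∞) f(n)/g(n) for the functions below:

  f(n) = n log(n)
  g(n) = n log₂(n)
log(2)

Since n log(n) and n log₂(n) have the same growth rate (O(n log n)),
the ratio converges to a constant: log(2).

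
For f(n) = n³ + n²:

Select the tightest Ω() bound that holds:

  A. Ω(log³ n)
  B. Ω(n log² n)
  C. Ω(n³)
C

f(n) = n³ + n² is Ω(n³).
All listed options are valid Big-Ω bounds (lower bounds),
but Ω(n³) is the tightest (largest valid bound).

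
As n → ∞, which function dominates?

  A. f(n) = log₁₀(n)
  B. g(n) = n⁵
B

f(n) = log₁₀(n) is O(log n), while g(n) = n⁵ is O(n⁵).
Since O(n⁵) grows faster than O(log n), g(n) dominates.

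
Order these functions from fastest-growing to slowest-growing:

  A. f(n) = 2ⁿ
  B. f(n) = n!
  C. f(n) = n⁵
B > A > C

Comparing growth rates:
B = n! is O(n!)
A = 2ⁿ is O(2ⁿ)
C = n⁵ is O(n⁵)

Therefore, the order from fastest to slowest is: B > A > C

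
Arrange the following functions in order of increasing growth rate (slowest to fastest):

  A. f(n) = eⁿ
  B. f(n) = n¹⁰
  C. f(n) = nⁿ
B < A < C

Comparing growth rates:
B = n¹⁰ is O(n¹⁰)
A = eⁿ is O(eⁿ)
C = nⁿ is O(nⁿ)

Therefore, the order from slowest to fastest is: B < A < C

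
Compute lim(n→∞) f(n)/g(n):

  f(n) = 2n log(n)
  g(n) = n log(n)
2

Since 2n log(n) and n log(n) have the same growth rate (O(n log n)),
the ratio converges to a constant: 2.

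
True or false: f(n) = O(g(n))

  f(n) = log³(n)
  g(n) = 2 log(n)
False

f(n) = log³(n) is O(log³ n), and g(n) = 2 log(n) is O(log n).
Since O(log³ n) grows faster than O(log n), f(n) = O(g(n)) is false.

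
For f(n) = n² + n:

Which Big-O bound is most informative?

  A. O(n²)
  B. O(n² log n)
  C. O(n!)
A

f(n) = n² + n is O(n²).
All listed options are valid Big-O bounds (upper bounds),
but O(n²) is the tightest (smallest valid bound).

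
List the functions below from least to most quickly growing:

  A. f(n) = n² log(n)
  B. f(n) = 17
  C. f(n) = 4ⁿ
B < A < C

Comparing growth rates:
B = 17 is O(1)
A = n² log(n) is O(n² log n)
C = 4ⁿ is O(4ⁿ)

Therefore, the order from slowest to fastest is: B < A < C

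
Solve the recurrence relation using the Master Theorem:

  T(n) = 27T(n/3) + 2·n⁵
Θ(n⁵)

Master Theorem: a = 27, b = 3, f(n) = 2·n⁵.
Compute the critical exponent d = log₃(27) = 3.
Compare f(n) = Θ(n⁵) against n^d:
  k = 5 > d = 3, so f(n) = Ω(n^(d+ε)) — Case 3.
  Regularity: a·(n/b)^5/n^5 = a/b^5 = 27/243 < 1 ✓.
  The top-level work dominates: T(n) = Θ(f(n)) = Θ(n⁵).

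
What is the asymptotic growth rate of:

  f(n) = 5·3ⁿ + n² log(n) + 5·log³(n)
Θ(3ⁿ)

Order the terms by growth rate: 5·log³(n) ≺ n² log(n) ≺ 5·3ⁿ.
The fastest-growing term 5·3ⁿ dominates as n → ∞; dropping its constant factor gives Θ(3ⁿ).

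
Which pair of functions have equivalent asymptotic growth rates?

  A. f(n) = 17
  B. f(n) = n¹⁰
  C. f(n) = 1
A and C

Examining each function:
  A. 17 is O(1)
  B. n¹⁰ is O(n¹⁰)
  C. 1 is O(1)

Functions A and C both have the same complexity class.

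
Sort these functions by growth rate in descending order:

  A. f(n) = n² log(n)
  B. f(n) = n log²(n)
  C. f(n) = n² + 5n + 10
A > C > B

Comparing growth rates:
A = n² log(n) is O(n² log n)
C = n² + 5n + 10 is O(n²)
B = n log²(n) is O(n log² n)

Therefore, the order from fastest to slowest is: A > C > B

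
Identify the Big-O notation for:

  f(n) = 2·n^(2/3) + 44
O(n^(2/3))

The dominant term in 2·n^(2/3) + 44 is 2·n^(2/3), which is Θ(n^(2/3)).
Lower-order terms (44) are asymptotically negligible.
Constants are absorbed, so the tightest bound is O(n^(2/3)).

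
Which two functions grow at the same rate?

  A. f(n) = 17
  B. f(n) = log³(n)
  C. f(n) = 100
A and C

Examining each function:
  A. 17 is O(1)
  B. log³(n) is O(log³ n)
  C. 100 is O(1)

Functions A and C both have the same complexity class.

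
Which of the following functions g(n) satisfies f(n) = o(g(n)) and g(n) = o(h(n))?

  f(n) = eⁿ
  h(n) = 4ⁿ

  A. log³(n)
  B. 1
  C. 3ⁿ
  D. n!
C

We need g(n) with eⁿ = o(g(n)) and g(n) = o(4ⁿ), i.e. O(eⁿ) ≺ g ≺ O(4ⁿ).
Check each option:
  A. log³(n) — O(log³ n) does not grow strictly faster than f(n)
  B. 1 — O(1) does not grow strictly faster than f(n)
  C. 3ⁿ — O(3ⁿ) is strictly between O(eⁿ) and O(4ⁿ) ✓
  D. n! — O(n!) does not grow strictly slower than h(n)

Only option C (3ⁿ) lies strictly between.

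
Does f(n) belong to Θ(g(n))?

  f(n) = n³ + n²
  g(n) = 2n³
True

f(n) = n³ + n² and g(n) = 2n³ are both O(n³).
Since they have the same asymptotic growth rate, f(n) = Θ(g(n)) is true.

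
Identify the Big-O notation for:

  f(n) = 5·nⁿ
O(nⁿ)

The dominant term in 5·nⁿ is 5·nⁿ, which is Θ(nⁿ).
Constants are absorbed, so the tightest bound is O(nⁿ).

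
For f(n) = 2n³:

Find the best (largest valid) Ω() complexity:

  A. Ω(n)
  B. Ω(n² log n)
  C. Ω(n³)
C

f(n) = 2n³ is Ω(n³).
All listed options are valid Big-Ω bounds (lower bounds),
but Ω(n³) is the tightest (largest valid bound).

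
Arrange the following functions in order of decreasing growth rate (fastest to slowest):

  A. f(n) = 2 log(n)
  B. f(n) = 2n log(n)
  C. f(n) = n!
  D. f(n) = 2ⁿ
C > D > B > A

Comparing growth rates:
C = n! is O(n!)
D = 2ⁿ is O(2ⁿ)
B = 2n log(n) is O(n log n)
A = 2 log(n) is O(log n)

Therefore, the order from fastest to slowest is: C > D > B > A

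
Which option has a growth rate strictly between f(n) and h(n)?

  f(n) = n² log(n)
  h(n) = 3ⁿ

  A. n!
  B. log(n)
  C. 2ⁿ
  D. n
C

We need g(n) with n² log(n) = o(g(n)) and g(n) = o(3ⁿ), i.e. O(n² log n) ≺ g ≺ O(3ⁿ).
Check each option:
  A. n! — O(n!) does not grow strictly slower than h(n)
  B. log(n) — O(log n) does not grow strictly faster than f(n)
  C. 2ⁿ — O(2ⁿ) is strictly between O(n² log n) and O(3ⁿ) ✓
  D. n — O(n) does not grow strictly faster than f(n)

Only option C (2ⁿ) lies strictly between.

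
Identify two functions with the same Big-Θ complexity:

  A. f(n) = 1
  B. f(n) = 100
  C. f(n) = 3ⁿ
A and B

Examining each function:
  A. 1 is O(1)
  B. 100 is O(1)
  C. 3ⁿ is O(3ⁿ)

Functions A and B both have the same complexity class.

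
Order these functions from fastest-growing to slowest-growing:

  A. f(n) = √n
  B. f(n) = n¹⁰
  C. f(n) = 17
B > A > C

Comparing growth rates:
B = n¹⁰ is O(n¹⁰)
A = √n is O(√n)
C = 17 is O(1)

Therefore, the order from fastest to slowest is: B > A > C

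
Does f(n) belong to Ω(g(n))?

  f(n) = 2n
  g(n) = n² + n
False

f(n) = 2n is O(n), and g(n) = n² + n is O(n²).
Since O(n) grows slower than O(n²), f(n) = Ω(g(n)) is false.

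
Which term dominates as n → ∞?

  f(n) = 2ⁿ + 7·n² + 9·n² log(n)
2ⁿ

Looking at each term:
  - 2ⁿ is O(2ⁿ)
  - 7·n² is O(n²)
  - 9·n² log(n) is O(n² log n)

The term 2ⁿ (O(2ⁿ)) grows fastest and dominates all others.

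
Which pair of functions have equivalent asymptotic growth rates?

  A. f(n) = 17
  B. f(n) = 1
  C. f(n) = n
A and B

Examining each function:
  A. 17 is O(1)
  B. 1 is O(1)
  C. n is O(n)

Functions A and B both have the same complexity class.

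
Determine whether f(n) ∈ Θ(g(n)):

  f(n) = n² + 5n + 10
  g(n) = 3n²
True

f(n) = n² + 5n + 10 and g(n) = 3n² are both O(n²).
Since they have the same asymptotic growth rate, f(n) = Θ(g(n)) is true.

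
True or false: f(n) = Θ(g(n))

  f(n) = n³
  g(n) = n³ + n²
True

f(n) = n³ and g(n) = n³ + n² are both O(n³).
Since they have the same asymptotic growth rate, f(n) = Θ(g(n)) is true.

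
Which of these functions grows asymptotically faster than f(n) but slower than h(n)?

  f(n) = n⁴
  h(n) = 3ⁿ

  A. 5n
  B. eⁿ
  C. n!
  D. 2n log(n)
B

We need g(n) with n⁴ = o(g(n)) and g(n) = o(3ⁿ), i.e. O(n⁴) ≺ g ≺ O(3ⁿ).
Check each option:
  A. 5n — O(n) does not grow strictly faster than f(n)
  B. eⁿ — O(eⁿ) is strictly between O(n⁴) and O(3ⁿ) ✓
  C. n! — O(n!) does not grow strictly slower than h(n)
  D. 2n log(n) — O(n log n) does not grow strictly faster than f(n)

Only option B (eⁿ) lies strictly between.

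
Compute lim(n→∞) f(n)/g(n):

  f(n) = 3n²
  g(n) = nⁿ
0

Since 3n² (O(n²)) grows slower than nⁿ (O(nⁿ)),
the ratio f(n)/g(n) → 0 as n → ∞.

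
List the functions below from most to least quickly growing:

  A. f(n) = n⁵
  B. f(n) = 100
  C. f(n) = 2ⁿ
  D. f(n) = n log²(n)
C > A > D > B

Comparing growth rates:
C = 2ⁿ is O(2ⁿ)
A = n⁵ is O(n⁵)
D = n log²(n) is O(n log² n)
B = 100 is O(1)

Therefore, the order from fastest to slowest is: C > A > D > B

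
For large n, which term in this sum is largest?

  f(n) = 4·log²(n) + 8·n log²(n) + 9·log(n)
8·n log²(n)

Looking at each term:
  - 4·log²(n) is O(log² n)
  - 8·n log²(n) is O(n log² n)
  - 9·log(n) is O(log n)

The term 8·n log²(n) (O(n log² n)) grows fastest and dominates all others.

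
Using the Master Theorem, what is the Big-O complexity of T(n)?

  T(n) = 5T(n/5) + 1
Θ(n)

Master Theorem: a = 5, b = 5, f(n) = 1.
Compute the critical exponent d = log₅(5) = 1.
Compare f(n) = Θ(1) against n^d:
  k = 0 < d = 1, so f(n) = O(n^(d-ε)) — Case 1.
  The recursion cost dominates: T(n) = Θ(n^d) = Θ(n).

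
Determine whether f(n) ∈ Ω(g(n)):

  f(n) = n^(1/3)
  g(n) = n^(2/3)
False

f(n) = n^(1/3) is O(n^(1/3)), and g(n) = n^(2/3) is O(n^(2/3)).
Since O(n^(1/3)) grows slower than O(n^(2/3)), f(n) = Ω(g(n)) is false.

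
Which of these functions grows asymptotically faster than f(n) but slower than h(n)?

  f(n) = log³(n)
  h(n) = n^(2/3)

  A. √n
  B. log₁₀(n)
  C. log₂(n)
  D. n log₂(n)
A

We need g(n) with log³(n) = o(g(n)) and g(n) = o(n^(2/3)), i.e. O(log³ n) ≺ g ≺ O(n^(2/3)).
Check each option:
  A. √n — O(√n) is strictly between O(log³ n) and O(n^(2/3)) ✓
  B. log₁₀(n) — O(log n) does not grow strictly faster than f(n)
  C. log₂(n) — O(log n) does not grow strictly faster than f(n)
  D. n log₂(n) — O(n log n) does not grow strictly slower than h(n)

Only option A (√n) lies strictly between.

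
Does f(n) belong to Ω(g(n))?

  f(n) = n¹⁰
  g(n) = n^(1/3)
True

f(n) = n¹⁰ is O(n¹⁰), and g(n) = n^(1/3) is O(n^(1/3)).
Since O(n¹⁰) grows at least as fast as O(n^(1/3)), f(n) = Ω(g(n)) is true.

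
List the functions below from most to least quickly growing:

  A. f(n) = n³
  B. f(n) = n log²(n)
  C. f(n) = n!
C > A > B

Comparing growth rates:
C = n! is O(n!)
A = n³ is O(n³)
B = n log²(n) is O(n log² n)

Therefore, the order from fastest to slowest is: C > A > B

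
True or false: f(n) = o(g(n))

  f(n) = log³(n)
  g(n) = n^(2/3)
True

f(n) = log³(n) is O(log³ n), and g(n) = n^(2/3) is O(n^(2/3)).
Since O(log³ n) grows strictly slower than O(n^(2/3)), f(n) = o(g(n)) is true.
This means lim(n→∞) f(n)/g(n) = 0.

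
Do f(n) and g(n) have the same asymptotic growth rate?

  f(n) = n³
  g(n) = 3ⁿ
False

f(n) = n³ is O(n³), and g(n) = 3ⁿ is O(3ⁿ).
Since they have different growth rates, f(n) = Θ(g(n)) is false.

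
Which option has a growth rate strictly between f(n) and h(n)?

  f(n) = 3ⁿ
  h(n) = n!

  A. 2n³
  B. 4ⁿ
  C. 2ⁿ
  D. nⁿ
B

We need g(n) with 3ⁿ = o(g(n)) and g(n) = o(n!), i.e. O(3ⁿ) ≺ g ≺ O(n!).
Check each option:
  A. 2n³ — O(n³) does not grow strictly faster than f(n)
  B. 4ⁿ — O(4ⁿ) is strictly between O(3ⁿ) and O(n!) ✓
  C. 2ⁿ — O(2ⁿ) does not grow strictly faster than f(n)
  D. nⁿ — O(nⁿ) does not grow strictly slower than h(n)

Only option B (4ⁿ) lies strictly between.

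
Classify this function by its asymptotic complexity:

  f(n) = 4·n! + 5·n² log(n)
O(n!)

The dominant term in 4·n! + 5·n² log(n) is 4·n!, which is Θ(n!).
Lower-order terms (5·n² log(n)) are asymptotically negligible.
Constants are absorbed, so the tightest bound is O(n!).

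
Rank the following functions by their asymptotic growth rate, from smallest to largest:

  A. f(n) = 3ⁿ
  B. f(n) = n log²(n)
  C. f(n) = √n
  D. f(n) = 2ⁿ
C < B < D < A

Comparing growth rates:
C = √n is O(√n)
B = n log²(n) is O(n log² n)
D = 2ⁿ is O(2ⁿ)
A = 3ⁿ is O(3ⁿ)

Therefore, the order from slowest to fastest is: C < B < D < A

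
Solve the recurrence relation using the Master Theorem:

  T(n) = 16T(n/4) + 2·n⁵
Θ(n⁵)

Master Theorem: a = 16, b = 4, f(n) = 2·n⁵.
Compute the critical exponent d = log₄(16) = 2.
Compare f(n) = Θ(n⁵) against n^d:
  k = 5 > d = 2, so f(n) = Ω(n^(d+ε)) — Case 3.
  Regularity: a·(n/b)^5/n^5 = a/b^5 = 16/1024 < 1 ✓.
  The top-level work dominates: T(n) = Θ(f(n)) = Θ(n⁵).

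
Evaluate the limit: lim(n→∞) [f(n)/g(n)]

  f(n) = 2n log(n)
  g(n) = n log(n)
2

Since 2n log(n) and n log(n) have the same growth rate (O(n log n)),
the ratio converges to a constant: 2.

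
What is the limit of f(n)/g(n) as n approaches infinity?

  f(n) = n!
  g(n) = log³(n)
∞

Since n! (O(n!)) grows faster than log³(n) (O(log³ n)),
the ratio f(n)/g(n) → ∞ as n → ∞.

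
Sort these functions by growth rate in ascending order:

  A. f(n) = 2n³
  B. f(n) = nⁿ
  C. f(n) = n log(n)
C < A < B

Comparing growth rates:
C = n log(n) is O(n log n)
A = 2n³ is O(n³)
B = nⁿ is O(nⁿ)

Therefore, the order from slowest to fastest is: C < A < B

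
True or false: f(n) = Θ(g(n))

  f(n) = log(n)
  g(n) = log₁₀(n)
True

f(n) = log(n) and g(n) = log₁₀(n) are both O(log n).
Since they have the same asymptotic growth rate, f(n) = Θ(g(n)) is true.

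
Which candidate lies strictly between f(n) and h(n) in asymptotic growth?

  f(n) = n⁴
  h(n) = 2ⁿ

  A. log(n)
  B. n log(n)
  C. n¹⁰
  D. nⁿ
C

We need g(n) with n⁴ = o(g(n)) and g(n) = o(2ⁿ), i.e. O(n⁴) ≺ g ≺ O(2ⁿ).
Check each option:
  A. log(n) — O(log n) does not grow strictly faster than f(n)
  B. n log(n) — O(n log n) does not grow strictly faster than f(n)
  C. n¹⁰ — O(n¹⁰) is strictly between O(n⁴) and O(2ⁿ) ✓
  D. nⁿ — O(nⁿ) does not grow strictly slower than h(n)

Only option C (n¹⁰) lies strictly between.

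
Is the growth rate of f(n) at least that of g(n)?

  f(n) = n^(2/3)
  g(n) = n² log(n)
False

f(n) = n^(2/3) is O(n^(2/3)), and g(n) = n² log(n) is O(n² log n).
Since O(n^(2/3)) grows slower than O(n² log n), f(n) = Ω(g(n)) is false.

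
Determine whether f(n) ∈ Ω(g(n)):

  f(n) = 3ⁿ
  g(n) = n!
False

f(n) = 3ⁿ is O(3ⁿ), and g(n) = n! is O(n!).
Since O(3ⁿ) grows slower than O(n!), f(n) = Ω(g(n)) is false.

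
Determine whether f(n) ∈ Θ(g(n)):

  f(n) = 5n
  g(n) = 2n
True

f(n) = 5n and g(n) = 2n are both O(n).
Since they have the same asymptotic growth rate, f(n) = Θ(g(n)) is true.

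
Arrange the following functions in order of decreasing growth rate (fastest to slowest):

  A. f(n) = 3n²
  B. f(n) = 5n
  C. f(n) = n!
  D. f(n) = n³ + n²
C > D > A > B

Comparing growth rates:
C = n! is O(n!)
D = n³ + n² is O(n³)
A = 3n² is O(n²)
B = 5n is O(n)

Therefore, the order from fastest to slowest is: C > D > A > B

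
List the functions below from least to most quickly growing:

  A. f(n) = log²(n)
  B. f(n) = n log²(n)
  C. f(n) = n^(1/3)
A < C < B

Comparing growth rates:
A = log²(n) is O(log² n)
C = n^(1/3) is O(n^(1/3))
B = n log²(n) is O(n log² n)

Therefore, the order from slowest to fastest is: A < C < B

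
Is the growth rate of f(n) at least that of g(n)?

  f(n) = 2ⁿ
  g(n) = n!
False

f(n) = 2ⁿ is O(2ⁿ), and g(n) = n! is O(n!).
Since O(2ⁿ) grows slower than O(n!), f(n) = Ω(g(n)) is false.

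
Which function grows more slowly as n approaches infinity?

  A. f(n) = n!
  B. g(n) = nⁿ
A

f(n) = n! is O(n!), while g(n) = nⁿ is O(nⁿ).
Since O(n!) grows slower than O(nⁿ), f(n) is dominated.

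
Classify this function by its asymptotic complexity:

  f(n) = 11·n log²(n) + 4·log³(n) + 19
O(n log² n)

The dominant term in 11·n log²(n) + 4·log³(n) + 19 is 11·n log²(n), which is Θ(n log² n).
Lower-order terms (4·log³(n), 19) are asymptotically negligible.
Constants are absorbed, so the tightest bound is O(n log² n).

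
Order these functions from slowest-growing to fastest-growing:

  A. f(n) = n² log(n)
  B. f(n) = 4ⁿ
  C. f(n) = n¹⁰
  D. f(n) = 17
D < A < C < B

Comparing growth rates:
D = 17 is O(1)
A = n² log(n) is O(n² log n)
C = n¹⁰ is O(n¹⁰)
B = 4ⁿ is O(4ⁿ)

Therefore, the order from slowest to fastest is: D < A < C < B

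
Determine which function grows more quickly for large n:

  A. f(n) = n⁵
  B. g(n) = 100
A

f(n) = n⁵ is O(n⁵), while g(n) = 100 is O(1).
Since O(n⁵) grows faster than O(1), f(n) dominates.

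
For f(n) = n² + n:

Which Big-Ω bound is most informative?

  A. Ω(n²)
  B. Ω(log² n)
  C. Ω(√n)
A

f(n) = n² + n is Ω(n²).
All listed options are valid Big-Ω bounds (lower bounds),
but Ω(n²) is the tightest (largest valid bound).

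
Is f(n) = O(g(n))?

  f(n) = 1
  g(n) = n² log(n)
True

f(n) = 1 is O(1), and g(n) = n² log(n) is O(n² log n).
Since O(1) ⊆ O(n² log n) (f grows no faster than g), f(n) = O(g(n)) is true.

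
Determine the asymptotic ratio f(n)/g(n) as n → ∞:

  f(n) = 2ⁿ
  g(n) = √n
∞

Since 2ⁿ (O(2ⁿ)) grows faster than √n (O(√n)),
the ratio f(n)/g(n) → ∞ as n → ∞.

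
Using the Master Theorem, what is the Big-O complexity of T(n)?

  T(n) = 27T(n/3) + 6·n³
Θ(n³ log n)

Master Theorem: a = 27, b = 3, f(n) = 6·n³.
Compute the critical exponent d = log₃(27) = 3.
Compare f(n) = Θ(n³) against n^d:
  k = 3 = d, so f(n) = Θ(n^d) — Case 2.
  Work is balanced across levels: T(n) = Θ(n^d log n) = Θ(n³ log n).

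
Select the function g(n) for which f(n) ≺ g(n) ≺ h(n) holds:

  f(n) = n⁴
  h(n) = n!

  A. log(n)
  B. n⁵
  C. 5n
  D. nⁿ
B

We need g(n) with n⁴ = o(g(n)) and g(n) = o(n!), i.e. O(n⁴) ≺ g ≺ O(n!).
Check each option:
  A. log(n) — O(log n) does not grow strictly faster than f(n)
  B. n⁵ — O(n⁵) is strictly between O(n⁴) and O(n!) ✓
  C. 5n — O(n) does not grow strictly faster than f(n)
  D. nⁿ — O(nⁿ) does not grow strictly slower than h(n)

Only option B (n⁵) lies strictly between.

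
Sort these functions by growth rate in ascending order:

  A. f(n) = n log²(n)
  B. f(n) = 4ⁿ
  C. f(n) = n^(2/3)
C < A < B

Comparing growth rates:
C = n^(2/3) is O(n^(2/3))
A = n log²(n) is O(n log² n)
B = 4ⁿ is O(4ⁿ)

Therefore, the order from slowest to fastest is: C < A < B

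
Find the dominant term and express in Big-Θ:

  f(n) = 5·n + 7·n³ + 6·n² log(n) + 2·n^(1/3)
Θ(n³)

Order the terms by growth rate: 2·n^(1/3) ≺ 5·n ≺ 6·n² log(n) ≺ 7·n³.
The fastest-growing term 7·n³ dominates as n → ∞; dropping its constant factor gives Θ(n³).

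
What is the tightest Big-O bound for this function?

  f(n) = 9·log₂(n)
O(log n)

The dominant term in 9·log₂(n) is 9·log₂(n), which is Θ(log n).
Constants are absorbed, so the tightest bound is O(log n).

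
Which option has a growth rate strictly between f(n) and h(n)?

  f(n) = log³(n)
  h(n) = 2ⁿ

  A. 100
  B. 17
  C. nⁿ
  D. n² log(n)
D

We need g(n) with log³(n) = o(g(n)) and g(n) = o(2ⁿ), i.e. O(log³ n) ≺ g ≺ O(2ⁿ).
Check each option:
  A. 100 — O(1) does not grow strictly faster than f(n)
  B. 17 — O(1) does not grow strictly faster than f(n)
  C. nⁿ — O(nⁿ) does not grow strictly slower than h(n)
  D. n² log(n) — O(n² log n) is strictly between O(log³ n) and O(2ⁿ) ✓

Only option D (n² log(n)) lies strictly between.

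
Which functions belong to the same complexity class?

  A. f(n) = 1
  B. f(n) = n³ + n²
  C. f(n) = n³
B and C

Examining each function:
  A. 1 is O(1)
  B. n³ + n² is O(n³)
  C. n³ is O(n³)

Functions B and C both have the same complexity class.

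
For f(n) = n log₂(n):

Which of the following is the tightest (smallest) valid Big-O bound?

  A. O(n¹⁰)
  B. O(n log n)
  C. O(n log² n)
B

f(n) = n log₂(n) is O(n log n).
All listed options are valid Big-O bounds (upper bounds),
but O(n log n) is the tightest (smallest valid bound).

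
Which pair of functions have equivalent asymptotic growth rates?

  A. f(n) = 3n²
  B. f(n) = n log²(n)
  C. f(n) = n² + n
A and C

Examining each function:
  A. 3n² is O(n²)
  B. n log²(n) is O(n log² n)
  C. n² + n is O(n²)

Functions A and C both have the same complexity class.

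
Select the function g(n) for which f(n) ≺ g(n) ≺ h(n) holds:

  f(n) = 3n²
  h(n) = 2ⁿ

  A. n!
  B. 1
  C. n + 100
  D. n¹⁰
D

We need g(n) with 3n² = o(g(n)) and g(n) = o(2ⁿ), i.e. O(n²) ≺ g ≺ O(2ⁿ).
Check each option:
  A. n! — O(n!) does not grow strictly slower than h(n)
  B. 1 — O(1) does not grow strictly faster than f(n)
  C. n + 100 — O(n) does not grow strictly faster than f(n)
  D. n¹⁰ — O(n¹⁰) is strictly between O(n²) and O(2ⁿ) ✓

Only option D (n¹⁰) lies strictly between.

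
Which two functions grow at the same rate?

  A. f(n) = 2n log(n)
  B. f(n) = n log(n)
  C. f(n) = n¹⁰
A and B

Examining each function:
  A. 2n log(n) is O(n log n)
  B. n log(n) is O(n log n)
  C. n¹⁰ is O(n¹⁰)

Functions A and B both have the same complexity class.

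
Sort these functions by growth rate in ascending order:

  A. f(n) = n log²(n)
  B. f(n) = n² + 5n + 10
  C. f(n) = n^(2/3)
C < A < B

Comparing growth rates:
C = n^(2/3) is O(n^(2/3))
A = n log²(n) is O(n log² n)
B = n² + 5n + 10 is O(n²)

Therefore, the order from slowest to fastest is: C < A < B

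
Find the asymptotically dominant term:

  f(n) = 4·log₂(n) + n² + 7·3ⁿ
7·3ⁿ

Looking at each term:
  - 4·log₂(n) is O(log n)
  - n² is O(n²)
  - 7·3ⁿ is O(3ⁿ)

The term 7·3ⁿ (O(3ⁿ)) grows fastest and dominates all others.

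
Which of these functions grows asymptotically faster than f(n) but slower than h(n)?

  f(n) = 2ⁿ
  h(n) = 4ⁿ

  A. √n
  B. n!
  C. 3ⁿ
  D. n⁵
C

We need g(n) with 2ⁿ = o(g(n)) and g(n) = o(4ⁿ), i.e. O(2ⁿ) ≺ g ≺ O(4ⁿ).
Check each option:
  A. √n — O(√n) does not grow strictly faster than f(n)
  B. n! — O(n!) does not grow strictly slower than h(n)
  C. 3ⁿ — O(3ⁿ) is strictly between O(2ⁿ) and O(4ⁿ) ✓
  D. n⁵ — O(n⁵) does not grow strictly faster than f(n)

Only option C (3ⁿ) lies strictly between.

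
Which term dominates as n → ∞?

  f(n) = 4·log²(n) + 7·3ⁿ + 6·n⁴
7·3ⁿ

Looking at each term:
  - 4·log²(n) is O(log² n)
  - 7·3ⁿ is O(3ⁿ)
  - 6·n⁴ is O(n⁴)

The term 7·3ⁿ (O(3ⁿ)) grows fastest and dominates all others.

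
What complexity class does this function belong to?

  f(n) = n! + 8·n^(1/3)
O(n!)

The dominant term in n! + 8·n^(1/3) is n!, which is Θ(n!).
Lower-order terms (8·n^(1/3)) are asymptotically negligible.
Constants are absorbed, so the tightest bound is O(n!).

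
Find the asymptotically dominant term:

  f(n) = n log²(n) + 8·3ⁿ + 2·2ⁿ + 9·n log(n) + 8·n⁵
8·3ⁿ

Looking at each term:
  - n log²(n) is O(n log² n)
  - 8·3ⁿ is O(3ⁿ)
  - 2·2ⁿ is O(2ⁿ)
  - 9·n log(n) is O(n log n)
  - 8·n⁵ is O(n⁵)

The term 8·3ⁿ (O(3ⁿ)) grows fastest and dominates all others.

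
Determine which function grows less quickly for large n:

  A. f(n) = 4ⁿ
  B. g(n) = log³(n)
B

f(n) = 4ⁿ is O(4ⁿ), while g(n) = log³(n) is O(log³ n).
Since O(log³ n) grows slower than O(4ⁿ), g(n) is dominated.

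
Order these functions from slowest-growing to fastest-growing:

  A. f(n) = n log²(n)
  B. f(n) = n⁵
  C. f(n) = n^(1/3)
C < A < B

Comparing growth rates:
C = n^(1/3) is O(n^(1/3))
A = n log²(n) is O(n log² n)
B = n⁵ is O(n⁵)

Therefore, the order from slowest to fastest is: C < A < B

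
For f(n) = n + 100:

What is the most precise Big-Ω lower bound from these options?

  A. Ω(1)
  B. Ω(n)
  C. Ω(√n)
B

f(n) = n + 100 is Ω(n).
All listed options are valid Big-Ω bounds (lower bounds),
but Ω(n) is the tightest (largest valid bound).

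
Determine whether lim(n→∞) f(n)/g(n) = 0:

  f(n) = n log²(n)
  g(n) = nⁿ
True

f(n) = n log²(n) is O(n log² n), and g(n) = nⁿ is O(nⁿ).
Since O(n log² n) grows strictly slower than O(nⁿ), f(n) = o(g(n)) is true.
This means lim(n→∞) f(n)/g(n) = 0.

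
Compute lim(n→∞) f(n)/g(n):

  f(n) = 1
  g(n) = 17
1/17

Since 1 and 17 have the same growth rate (O(1)),
the ratio converges to a constant: 1/17.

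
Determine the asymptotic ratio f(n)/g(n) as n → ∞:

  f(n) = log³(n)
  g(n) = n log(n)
0

Since log³(n) (O(log³ n)) grows slower than n log(n) (O(n log n)),
the ratio f(n)/g(n) → 0 as n → ∞.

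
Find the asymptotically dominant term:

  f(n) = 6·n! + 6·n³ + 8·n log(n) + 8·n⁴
6·n!

Looking at each term:
  - 6·n! is O(n!)
  - 6·n³ is O(n³)
  - 8·n log(n) is O(n log n)
  - 8·n⁴ is O(n⁴)

The term 6·n! (O(n!)) grows fastest and dominates all others.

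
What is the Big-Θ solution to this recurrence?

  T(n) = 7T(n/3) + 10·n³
Θ(n³)

Master Theorem: a = 7, b = 3, f(n) = 10·n³.
Compute the critical exponent d = log₃(7) = 1.771.
Compare f(n) = Θ(n³) against n^d:
  k = 3 > d = 1.771, so f(n) = Ω(n^(d+ε)) — Case 3.
  Regularity: a·(n/b)^3/n^3 = a/b^3 = 7/27 < 1 ✓.
  The top-level work dominates: T(n) = Θ(f(n)) = Θ(n³).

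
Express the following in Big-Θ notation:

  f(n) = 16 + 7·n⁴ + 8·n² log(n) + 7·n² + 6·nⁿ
Θ(nⁿ)

Order the terms by growth rate: 16 ≺ 7·n² ≺ 8·n² log(n) ≺ 7·n⁴ ≺ 6·nⁿ.
The fastest-growing term 6·nⁿ dominates as n → ∞; dropping its constant factor gives Θ(nⁿ).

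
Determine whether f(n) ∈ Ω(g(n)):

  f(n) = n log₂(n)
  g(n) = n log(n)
True

f(n) = n log₂(n) and g(n) = n log(n) are both O(n log n).
Big-Ω permits equal growth rates (f ≥ c·g for some c > 0), so f(n) = Ω(g(n)) is true.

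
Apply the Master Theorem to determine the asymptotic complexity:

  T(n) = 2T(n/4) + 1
Θ(n^log₄(2))

Master Theorem: a = 2, b = 4, f(n) = 1.
Compute the critical exponent d = log₄(2) = 0.500.
Compare f(n) = Θ(1) against n^d:
  k = 0 < d = 0.500, so f(n) = O(n^(d-ε)) — Case 1.
  The recursion cost dominates: T(n) = Θ(n^d) = Θ(n^log₄(2)).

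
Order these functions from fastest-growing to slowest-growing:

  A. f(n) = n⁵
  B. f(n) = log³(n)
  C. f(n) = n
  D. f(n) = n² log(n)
A > D > C > B

Comparing growth rates:
A = n⁵ is O(n⁵)
D = n² log(n) is O(n² log n)
C = n is O(n)
B = log³(n) is O(log³ n)

Therefore, the order from fastest to slowest is: A > D > C > B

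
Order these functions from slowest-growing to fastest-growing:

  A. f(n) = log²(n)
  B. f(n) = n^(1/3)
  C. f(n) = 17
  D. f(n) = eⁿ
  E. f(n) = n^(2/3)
C < A < B < E < D

Comparing growth rates:
C = 17 is O(1)
A = log²(n) is O(log² n)
B = n^(1/3) is O(n^(1/3))
E = n^(2/3) is O(n^(2/3))
D = eⁿ is O(eⁿ)

Therefore, the order from slowest to fastest is: C < A < B < E < D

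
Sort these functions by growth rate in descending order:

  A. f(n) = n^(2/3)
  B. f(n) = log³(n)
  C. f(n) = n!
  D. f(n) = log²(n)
C > A > B > D

Comparing growth rates:
C = n! is O(n!)
A = n^(2/3) is O(n^(2/3))
B = log³(n) is O(log³ n)
D = log²(n) is O(log² n)

Therefore, the order from fastest to slowest is: C > A > B > D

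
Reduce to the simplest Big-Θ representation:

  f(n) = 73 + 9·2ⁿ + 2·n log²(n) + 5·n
Θ(2ⁿ)

Order the terms by growth rate: 73 ≺ 5·n ≺ 2·n log²(n) ≺ 9·2ⁿ.
The fastest-growing term 9·2ⁿ dominates as n → ∞; dropping its constant factor gives Θ(2ⁿ).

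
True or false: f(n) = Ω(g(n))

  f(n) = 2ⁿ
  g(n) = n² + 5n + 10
True

f(n) = 2ⁿ is O(2ⁿ), and g(n) = n² + 5n + 10 is O(n²).
Since O(2ⁿ) grows at least as fast as O(n²), f(n) = Ω(g(n)) is true.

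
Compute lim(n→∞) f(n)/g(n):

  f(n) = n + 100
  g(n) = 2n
1/2

Since n + 100 and 2n have the same growth rate (O(n)),
the ratio converges to a constant: 1/2.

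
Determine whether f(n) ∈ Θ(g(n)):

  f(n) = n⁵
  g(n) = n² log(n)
False

f(n) = n⁵ is O(n⁵), and g(n) = n² log(n) is O(n² log n).
Since they have different growth rates, f(n) = Θ(g(n)) is false.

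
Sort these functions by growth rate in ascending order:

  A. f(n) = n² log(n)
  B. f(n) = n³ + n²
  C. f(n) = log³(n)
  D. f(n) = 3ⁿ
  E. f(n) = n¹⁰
C < A < B < E < D

Comparing growth rates:
C = log³(n) is O(log³ n)
A = n² log(n) is O(n² log n)
B = n³ + n² is O(n³)
E = n¹⁰ is O(n¹⁰)
D = 3ⁿ is O(3ⁿ)

Therefore, the order from slowest to fastest is: C < A < B < E < D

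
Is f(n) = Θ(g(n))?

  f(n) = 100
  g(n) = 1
True

f(n) = 100 and g(n) = 1 are both O(1).
Since they have the same asymptotic growth rate, f(n) = Θ(g(n)) is true.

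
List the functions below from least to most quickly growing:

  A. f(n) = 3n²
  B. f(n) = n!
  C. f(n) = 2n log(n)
C < A < B

Comparing growth rates:
C = 2n log(n) is O(n log n)
A = 3n² is O(n²)
B = n! is O(n!)

Therefore, the order from slowest to fastest is: C < A < B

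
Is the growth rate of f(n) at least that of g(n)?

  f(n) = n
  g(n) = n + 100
True

f(n) = n and g(n) = n + 100 are both O(n).
Big-Ω permits equal growth rates (f ≥ c·g for some c > 0), so f(n) = Ω(g(n)) is true.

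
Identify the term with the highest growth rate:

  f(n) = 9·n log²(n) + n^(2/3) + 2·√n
9·n log²(n)

Looking at each term:
  - 9·n log²(n) is O(n log² n)
  - n^(2/3) is O(n^(2/3))
  - 2·√n is O(√n)

The term 9·n log²(n) (O(n log² n)) grows fastest and dominates all others.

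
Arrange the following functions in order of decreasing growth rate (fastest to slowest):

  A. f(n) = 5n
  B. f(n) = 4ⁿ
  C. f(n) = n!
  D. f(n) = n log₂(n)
C > B > D > A

Comparing growth rates:
C = n! is O(n!)
B = 4ⁿ is O(4ⁿ)
D = n log₂(n) is O(n log n)
A = 5n is O(n)

Therefore, the order from fastest to slowest is: C > B > D > A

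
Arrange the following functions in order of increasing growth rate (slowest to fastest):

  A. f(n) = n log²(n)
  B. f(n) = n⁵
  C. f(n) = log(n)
C < A < B

Comparing growth rates:
C = log(n) is O(log n)
A = n log²(n) is O(n log² n)
B = n⁵ is O(n⁵)

Therefore, the order from slowest to fastest is: C < A < B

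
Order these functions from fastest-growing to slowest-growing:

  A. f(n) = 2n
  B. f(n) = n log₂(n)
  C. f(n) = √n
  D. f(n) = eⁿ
D > B > A > C

Comparing growth rates:
D = eⁿ is O(eⁿ)
B = n log₂(n) is O(n log n)
A = 2n is O(n)
C = √n is O(√n)

Therefore, the order from fastest to slowest is: D > B > A > C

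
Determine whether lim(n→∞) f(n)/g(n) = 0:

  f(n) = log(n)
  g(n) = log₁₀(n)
False

f(n) = log(n) is O(log n), and g(n) = log₁₀(n) is O(log n).
Since they have the same growth rate, f(n) = o(g(n)) is false.
(f = o(g) requires f to grow strictly slower, not equal.)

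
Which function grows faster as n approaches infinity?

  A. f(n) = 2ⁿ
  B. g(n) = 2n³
A

f(n) = 2ⁿ is O(2ⁿ), while g(n) = 2n³ is O(n³).
Since O(2ⁿ) grows faster than O(n³), f(n) dominates.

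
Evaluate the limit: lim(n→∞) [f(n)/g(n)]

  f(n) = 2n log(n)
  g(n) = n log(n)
2

Since 2n log(n) and n log(n) have the same growth rate (O(n log n)),
the ratio converges to a constant: 2.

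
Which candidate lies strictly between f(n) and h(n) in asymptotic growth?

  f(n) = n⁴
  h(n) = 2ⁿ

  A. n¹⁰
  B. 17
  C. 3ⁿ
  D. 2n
A

We need g(n) with n⁴ = o(g(n)) and g(n) = o(2ⁿ), i.e. O(n⁴) ≺ g ≺ O(2ⁿ).
Check each option:
  A. n¹⁰ — O(n¹⁰) is strictly between O(n⁴) and O(2ⁿ) ✓
  B. 17 — O(1) does not grow strictly faster than f(n)
  C. 3ⁿ — O(3ⁿ) does not grow strictly slower than h(n)
  D. 2n — O(n) does not grow strictly faster than f(n)

Only option A (n¹⁰) lies strictly between.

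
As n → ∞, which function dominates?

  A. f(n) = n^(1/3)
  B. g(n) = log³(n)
A

f(n) = n^(1/3) is O(n^(1/3)), while g(n) = log³(n) is O(log³ n).
Since O(n^(1/3)) grows faster than O(log³ n), f(n) dominates.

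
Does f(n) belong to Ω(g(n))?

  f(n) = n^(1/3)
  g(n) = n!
False

f(n) = n^(1/3) is O(n^(1/3)), and g(n) = n! is O(n!).
Since O(n^(1/3)) grows slower than O(n!), f(n) = Ω(g(n)) is false.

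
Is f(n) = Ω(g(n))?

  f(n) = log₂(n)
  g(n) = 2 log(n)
True

f(n) = log₂(n) and g(n) = 2 log(n) are both O(log n).
Big-Ω permits equal growth rates (f ≥ c·g for some c > 0), so f(n) = Ω(g(n)) is true.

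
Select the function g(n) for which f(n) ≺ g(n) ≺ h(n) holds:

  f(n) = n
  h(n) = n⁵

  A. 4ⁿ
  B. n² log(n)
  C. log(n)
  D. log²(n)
B

We need g(n) with n = o(g(n)) and g(n) = o(n⁵), i.e. O(n) ≺ g ≺ O(n⁵).
Check each option:
  A. 4ⁿ — O(4ⁿ) does not grow strictly slower than h(n)
  B. n² log(n) — O(n² log n) is strictly between O(n) and O(n⁵) ✓
  C. log(n) — O(log n) does not grow strictly faster than f(n)
  D. log²(n) — O(log² n) does not grow strictly faster than f(n)

Only option B (n² log(n)) lies strictly between.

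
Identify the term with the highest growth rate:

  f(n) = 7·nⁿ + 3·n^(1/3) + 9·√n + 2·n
7·nⁿ

Looking at each term:
  - 7·nⁿ is O(nⁿ)
  - 3·n^(1/3) is O(n^(1/3))
  - 9·√n is O(√n)
  - 2·n is O(n)

The term 7·nⁿ (O(nⁿ)) grows fastest and dominates all others.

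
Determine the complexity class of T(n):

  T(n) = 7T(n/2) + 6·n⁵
Θ(n⁵)

Master Theorem: a = 7, b = 2, f(n) = 6·n⁵.
Compute the critical exponent d = log₂(7) = 2.807.
Compare f(n) = Θ(n⁵) against n^d:
  k = 5 > d = 2.807, so f(n) = Ω(n^(d+ε)) — Case 3.
  Regularity: a·(n/b)^5/n^5 = a/b^5 = 7/32 < 1 ✓.
  The top-level work dominates: T(n) = Θ(f(n)) = Θ(n⁵).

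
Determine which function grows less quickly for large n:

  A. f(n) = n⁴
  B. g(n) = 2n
B

f(n) = n⁴ is O(n⁴), while g(n) = 2n is O(n).
Since O(n) grows slower than O(n⁴), g(n) is dominated.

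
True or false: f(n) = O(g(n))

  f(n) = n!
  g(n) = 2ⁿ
False

f(n) = n! is O(n!), and g(n) = 2ⁿ is O(2ⁿ).
Since O(n!) grows faster than O(2ⁿ), f(n) = O(g(n)) is false.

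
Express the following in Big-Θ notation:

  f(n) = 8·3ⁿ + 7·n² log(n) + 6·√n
Θ(3ⁿ)

Order the terms by growth rate: 6·√n ≺ 7·n² log(n) ≺ 8·3ⁿ.
The fastest-growing term 8·3ⁿ dominates as n → ∞; dropping its constant factor gives Θ(3ⁿ).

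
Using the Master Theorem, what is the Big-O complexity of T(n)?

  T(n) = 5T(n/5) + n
Θ(n log n)

Master Theorem: a = 5, b = 5, f(n) = n.
Compute the critical exponent d = log₅(5) = 1.
Compare f(n) = Θ(n) against n^d:
  k = 1 = d, so f(n) = Θ(n^d) — Case 2.
  Work is balanced across levels: T(n) = Θ(n^d log n) = Θ(n log n).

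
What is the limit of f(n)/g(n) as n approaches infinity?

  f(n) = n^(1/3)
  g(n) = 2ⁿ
0

Since n^(1/3) (O(n^(1/3))) grows slower than 2ⁿ (O(2ⁿ)),
the ratio f(n)/g(n) → 0 as n → ∞.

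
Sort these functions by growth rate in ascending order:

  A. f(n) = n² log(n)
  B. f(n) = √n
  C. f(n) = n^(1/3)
C < B < A

Comparing growth rates:
C = n^(1/3) is O(n^(1/3))
B = √n is O(√n)
A = n² log(n) is O(n² log n)

Therefore, the order from slowest to fastest is: C < B < A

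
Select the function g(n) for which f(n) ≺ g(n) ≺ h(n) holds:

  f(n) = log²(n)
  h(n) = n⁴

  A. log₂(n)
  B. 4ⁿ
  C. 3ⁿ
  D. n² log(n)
D

We need g(n) with log²(n) = o(g(n)) and g(n) = o(n⁴), i.e. O(log² n) ≺ g ≺ O(n⁴).
Check each option:
  A. log₂(n) — O(log n) does not grow strictly faster than f(n)
  B. 4ⁿ — O(4ⁿ) does not grow strictly slower than h(n)
  C. 3ⁿ — O(3ⁿ) does not grow strictly slower than h(n)
  D. n² log(n) — O(n² log n) is strictly between O(log² n) and O(n⁴) ✓

Only option D (n² log(n)) lies strictly between.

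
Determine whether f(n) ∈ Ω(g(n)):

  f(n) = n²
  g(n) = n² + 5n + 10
True

f(n) = n² and g(n) = n² + 5n + 10 are both O(n²).
Big-Ω permits equal growth rates (f ≥ c·g for some c > 0), so f(n) = Ω(g(n)) is true.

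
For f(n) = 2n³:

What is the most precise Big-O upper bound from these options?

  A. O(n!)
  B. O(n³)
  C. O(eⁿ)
B

f(n) = 2n³ is O(n³).
All listed options are valid Big-O bounds (upper bounds),
but O(n³) is the tightest (smallest valid bound).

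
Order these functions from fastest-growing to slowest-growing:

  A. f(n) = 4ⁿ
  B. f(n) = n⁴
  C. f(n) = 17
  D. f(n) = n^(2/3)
A > B > D > C

Comparing growth rates:
A = 4ⁿ is O(4ⁿ)
B = n⁴ is O(n⁴)
D = n^(2/3) is O(n^(2/3))
C = 17 is O(1)

Therefore, the order from fastest to slowest is: A > B > D > C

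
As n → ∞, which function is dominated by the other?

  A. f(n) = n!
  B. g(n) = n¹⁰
B

f(n) = n! is O(n!), while g(n) = n¹⁰ is O(n¹⁰).
Since O(n¹⁰) grows slower than O(n!), g(n) is dominated.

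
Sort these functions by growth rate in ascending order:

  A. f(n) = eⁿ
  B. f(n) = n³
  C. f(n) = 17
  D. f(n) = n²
C < D < B < A

Comparing growth rates:
C = 17 is O(1)
D = n² is O(n²)
B = n³ is O(n³)
A = eⁿ is O(eⁿ)

Therefore, the order from slowest to fastest is: C < D < B < A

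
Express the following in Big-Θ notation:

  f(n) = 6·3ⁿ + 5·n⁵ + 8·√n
Θ(3ⁿ)

Order the terms by growth rate: 8·√n ≺ 5·n⁵ ≺ 6·3ⁿ.
The fastest-growing term 6·3ⁿ dominates as n → ∞; dropping its constant factor gives Θ(3ⁿ).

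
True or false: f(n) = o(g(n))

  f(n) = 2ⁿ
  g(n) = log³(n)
False

f(n) = 2ⁿ is O(2ⁿ), and g(n) = log³(n) is O(log³ n).
Since O(2ⁿ) grows faster than or equal to O(log³ n), f(n) = o(g(n)) is false.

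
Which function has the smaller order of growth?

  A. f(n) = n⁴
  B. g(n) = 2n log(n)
B

f(n) = n⁴ is O(n⁴), while g(n) = 2n log(n) is O(n log n).
Since O(n log n) grows slower than O(n⁴), g(n) is dominated.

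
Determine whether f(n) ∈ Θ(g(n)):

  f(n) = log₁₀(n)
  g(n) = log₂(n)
True

f(n) = log₁₀(n) and g(n) = log₂(n) are both O(log n).
Since they have the same asymptotic growth rate, f(n) = Θ(g(n)) is true.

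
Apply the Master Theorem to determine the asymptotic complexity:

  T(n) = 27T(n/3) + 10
Θ(n³)

Master Theorem: a = 27, b = 3, f(n) = 10.
Compute the critical exponent d = log₃(27) = 3.
Compare f(n) = Θ(1) against n^d:
  k = 0 < d = 3, so f(n) = O(n^(d-ε)) — Case 1.
  The recursion cost dominates: T(n) = Θ(n^d) = Θ(n³).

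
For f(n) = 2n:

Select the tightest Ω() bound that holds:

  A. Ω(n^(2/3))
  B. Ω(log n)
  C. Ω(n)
C

f(n) = 2n is Ω(n).
All listed options are valid Big-Ω bounds (lower bounds),
but Ω(n) is the tightest (largest valid bound).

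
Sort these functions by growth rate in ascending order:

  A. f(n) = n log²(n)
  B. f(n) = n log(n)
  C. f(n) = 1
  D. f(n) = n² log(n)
C < B < A < D

Comparing growth rates:
C = 1 is O(1)
B = n log(n) is O(n log n)
A = n log²(n) is O(n log² n)
D = n² log(n) is O(n² log n)

Therefore, the order from slowest to fastest is: C < B < A < D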